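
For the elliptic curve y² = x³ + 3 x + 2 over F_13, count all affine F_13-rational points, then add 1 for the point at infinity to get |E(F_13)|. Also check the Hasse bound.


Affine points = {(2, 4), (2, 9), (3, 5), (3, 8), (4, 0), (5, 5), (5, 8), (9, 2), (9, 11), (11, 1), (11, 12)}; affine count = 11; |E(F_13)| = 12.

Discriminant check: Δ ∝ 4a³ + 27b² = 4·3³ + 27·2² = 4·27 + 27·4 ≡ 8 (mod 13). Nonzero ⇒ E is nonsingular.
For each x ∈ F_13, compute rhs = x³ + 3·x + 2 mod 13, then count y ∈ F_13 with y² ≡ rhs.
  x = 0: rhs = 2, matching y values: none (0 points).
  x = 1: rhs = 6, matching y values: none (0 points).
  x = 2: rhs = 3, matching y values: 4, 9 (2 points).
  x = 3: rhs = 12, matching y values: 5, 8 (2 points).
  x = 4: rhs = 0, matching y values: 0 (1 points).
  x = 5: rhs = 12, matching y values: 5, 8 (2 points).
  x = 6: rhs = 2, matching y values: none (0 points).
  x = 7: rhs = 2, matching y values: none (0 points).
  x = 8: rhs = 5, matching y values: none (0 points).
  x = 9: rhs = 4, matching y values: 2, 11 (2 points).
  x = 10: rhs = 5, matching y values: none (0 points).
  x = 11: rhs = 1, matching y values: 1, 12 (2 points).
  x = 12: rhs = 11, matching y values: none (0 points).
Total affine count: 11.
Full point count |E(F_13)| = 11 + 1 = 12.
Hasse bound: |12 − (13+1)| = |-2| = 2 ≤ 2√13 ≈ 7.2111 ✓.


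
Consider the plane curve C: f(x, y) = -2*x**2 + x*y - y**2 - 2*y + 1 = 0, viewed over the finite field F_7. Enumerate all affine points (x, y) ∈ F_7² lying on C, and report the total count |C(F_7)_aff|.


Affine F_7-points: {(0, 2), (0, 3), (1, 2), (1, 4), (2, 0), (5, 0), (5, 3)}; count = 7.

For each of the 49 pairs (x, y) ∈ F_7², evaluate f(x, y) mod 7. Record the zeros.
  x = 0: [0↦1, 1↦5, 2↦0, 3↦0, 4↦5, 5↦1, 6↦2]  zeros at y ∈ {2, 3}
  x = 1: [0↦6, 1↦4, 2↦0, 3↦1, 4↦0, 5↦4, 6↦6]  zeros at y ∈ {2, 4}
  x = 2: [0↦0, 1↦6, 2↦3, 3↦5, 4↦5, 5↦3, 6↦6]  zeros at y ∈ {0}
  x = 3: [0↦4, 1↦4, 2↦2, 3↦5, 4↦6, 5↦5, 6↦2]  zeros at y ∈ ∅
  x = 4: [0↦4, 1↦5, 2↦4, 3↦1, 4↦3, 5↦3, 6↦1]  zeros at y ∈ ∅
  x = 5: [0↦0, 1↦2, 2↦2, 3↦0, 4↦3, 5↦4, 6↦3]  zeros at y ∈ {0, 3}
  x = 6: [0↦6, 1↦2, 2↦3, 3↦2, 4↦6, 5↦1, 6↦1]  zeros at y ∈ ∅
Collecting zeros: affine points = {(0, 2), (0, 3), (1, 2), (1, 4), (2, 0), (5, 0), (5, 3)}.
Total count |C(F_7)_aff| = 7.


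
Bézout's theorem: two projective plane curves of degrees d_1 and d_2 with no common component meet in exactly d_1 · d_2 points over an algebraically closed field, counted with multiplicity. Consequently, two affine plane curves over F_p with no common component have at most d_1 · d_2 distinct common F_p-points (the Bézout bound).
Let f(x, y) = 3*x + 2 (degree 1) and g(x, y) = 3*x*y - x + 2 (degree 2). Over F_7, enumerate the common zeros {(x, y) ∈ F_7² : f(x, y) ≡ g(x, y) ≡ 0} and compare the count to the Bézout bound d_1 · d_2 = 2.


Common zeros: {(4, 6)}; count = 1; Bézout bound = 2.

deg(f) = 1, deg(g) = 2, so Bézout bound = 2.
Scan x ∈ F_7. For each x, list the y ∈ F_7 with f(x, y) ≡ 0 and those with g(x, y) ≡ 0 (mod 7); the common zeros in that column are the intersection.
  x = 0: f ≡ 0 at y ∈ ∅; g ≡ 0 at y ∈ ∅; common: ∅.
  x = 1: f ≡ 0 at y ∈ ∅; g ≡ 0 at y ∈ {2}; common: ∅.
  x = 2: f ≡ 0 at y ∈ ∅; g ≡ 0 at y ∈ {0}; common: ∅.
  x = 3: f ≡ 0 at y ∈ ∅; g ≡ 0 at y ∈ {4}; common: ∅.
  x = 4: f ≡ 0 at y ∈ {0, 1, 2, 3, 4, 5, 6}; g ≡ 0 at y ∈ {6}; common: {6}.
  x = 5: f ≡ 0 at y ∈ ∅; g ≡ 0 at y ∈ {3}; common: ∅.
  x = 6: f ≡ 0 at y ∈ ∅; g ≡ 0 at y ∈ {1}; common: ∅.
Collecting: common zeros = {(4, 6)}, so the count is 1.
Comparison with the Bézout bound: 1 ≤ 2 = deg(f)·deg(g), as expected for curves with no common component (the affine F_7-count falls short of the bound because intersections may lie at infinity, over extension fields, or carry multiplicity).


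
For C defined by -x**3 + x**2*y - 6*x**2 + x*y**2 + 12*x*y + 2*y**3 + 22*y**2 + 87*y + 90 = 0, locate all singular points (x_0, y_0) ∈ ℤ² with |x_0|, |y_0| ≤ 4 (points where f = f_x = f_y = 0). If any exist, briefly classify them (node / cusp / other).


Singular points: {(-3, -3)}; classification: cusp.

Compute partial derivatives:
  f_x = -3*x**2 + 2*x*y - 12*x + y**2 + 12*y.
  f_y = x**2 + 2*x*y + 12*x + 6*y**2 + 44*y + 87.
Scan x_0 ∈ {−4, ..., 4}. For each x_0, f_y(x_0, y) is a polynomial in y; find its integer roots y ∈ {−4, ..., 4}, then test f_x and f at those candidates.
  x = -4: f_y(-4, y) = 6*y**2 + 36*y + 55; no integer root y with |y| ≤ 4.
  x = -3: f_y(-3, y) = 6*y**2 + 38*y + 60; vanishes at y ∈ {-3}. (-3, -3): f_x = 0, f = 0 — SINGULAR.
  x = -2: f_y(-2, y) = 6*y**2 + 40*y + 67; no integer root y with |y| ≤ 4.
  x = -1: f_y(-1, y) = 6*y**2 + 42*y + 76; no integer root y with |y| ≤ 4.
  x = 0: f_y(0, y) = 6*y**2 + 44*y + 87; no integer root y with |y| ≤ 4.
  x = 1: f_y(1, y) = 6*y**2 + 46*y + 100; no integer root y with |y| ≤ 4.
  x = 2: f_y(2, y) = 6*y**2 + 48*y + 115; no integer root y with |y| ≤ 4.
  x = 3: f_y(3, y) = 6*y**2 + 50*y + 132; no integer root y with |y| ≤ 4.
  x = 4: f_y(4, y) = 6*y**2 + 52*y + 151; no integer root y with |y| ≤ 4.
Only singular point on the grid: (-3, -3).
Classify: substitute x = -3 + u, y = -3 + v and expand: f = -u**3 + u**2*v + u*v**2 + 2*v**3 + v**2.
No constant or linear terms (consistent with a singular point). Quadratic part: v**2. Cubic part: -u**3 + u**2*v + u*v**2 + 2*v**3.
The quadratic part v**2 is a perfect square, so there is a single (double) tangent line v = 0, i.e. y = -3. Restricting the cubic part to that line (v = 0) leaves -u**3 ≠ 0, so f is not divisible by v and the branch is v² ≈ u**3 to lowest order — this is a cusp.
Classification: cusp.


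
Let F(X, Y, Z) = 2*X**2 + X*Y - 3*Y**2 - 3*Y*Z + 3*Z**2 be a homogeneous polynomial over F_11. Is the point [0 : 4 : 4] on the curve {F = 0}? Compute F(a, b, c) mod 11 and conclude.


F(0,4,4) ≡ 7 (mod 11); P is NOT on the curve.

Evaluate F(0, 4, 4) term-by-term (mod 11).
  2*X**2 ↦ 2·0·1·1 = 0
  X*Y ↦ 1·0·4·1 = 0
  -3*Y**2 ↦ -3·1·16·1 = -48
  -3*Y*Z ↦ -3·1·4·4 = -48
  3*Z**2 ↦ 3·1·1·16 = 48
Sum: F(0, 4, 4) = (0) + (0) + (-48) + (-48) + (48) = -48.
Reducing mod 11: -48 ≡ 7 (mod 11).
Since F(a, b, c) ≡ 7 ≠ 0 (mod 11), P does NOT lie on the curve.


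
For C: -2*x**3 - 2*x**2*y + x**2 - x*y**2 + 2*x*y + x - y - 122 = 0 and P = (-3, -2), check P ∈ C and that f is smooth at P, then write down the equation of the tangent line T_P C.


Tangent line at P: -91*x - 37*y - 347 = 0.

Step 1: f(-3, -2) = 0, so P lies on C.
Step 2: partial derivatives
  f_x(x, y) = -6*x**2 - 4*x*y + 2*x - y**2 + 2*y + 1, f_y(x, y) = -2*x**2 - 2*x*y + 2*x - 1.
  f_x(P) = -91, f_y(P) = -37 (gradient nonzero, so P is smooth).
Step 3: tangent line at P: -91·(x − -3) + -37·(y − -2) = 0.
Expanding: -91*x - 37*y - 347 = 0.


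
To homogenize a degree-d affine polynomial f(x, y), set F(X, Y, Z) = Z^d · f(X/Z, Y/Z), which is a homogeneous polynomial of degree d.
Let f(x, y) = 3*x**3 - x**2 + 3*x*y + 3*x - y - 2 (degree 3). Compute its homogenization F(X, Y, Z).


F(X, Y, Z) = 3*X**3 - X**2*Z + 3*X*Y*Z + 3*X*Z**2 - Y*Z**2 - 2*Z**3

deg(f) = 3.
Substitute x = X/Z, y = Y/Z into f, then multiply by Z^3.
  monomial 3·x^3·y^0 ↦ 3·X^3·Y^0·Z^0.
  monomial -1·x^2·y^0 ↦ -1·X^2·Y^0·Z^1.
  monomial 3·x^1·y^1 ↦ 3·X^1·Y^1·Z^1.
  monomial 3·x^1·y^0 ↦ 3·X^1·Y^0·Z^2.
  monomial -1·x^0·y^1 ↦ -1·X^0·Y^1·Z^2.
  monomial -2·x^0·y^0 ↦ -2·X^0·Y^0·Z^3.
Collecting: F(X, Y, Z) = 3*X**3 - X**2*Z + 3*X*Y*Z + 3*X*Z**2 - Y*Z**2 - 2*Z**3.


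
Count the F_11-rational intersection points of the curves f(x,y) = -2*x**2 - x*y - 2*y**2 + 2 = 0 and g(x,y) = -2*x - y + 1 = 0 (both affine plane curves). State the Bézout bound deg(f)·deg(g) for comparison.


Common zeros: {(0, 1), (5, 2)}; count = 2; Bézout bound = 2.

deg(f) = 2, deg(g) = 1, so Bézout bound = 2.
Scan x ∈ F_11. For each x, list the y ∈ F_11 with f(x, y) ≡ 0 and those with g(x, y) ≡ 0 (mod 11); the common zeros in that column are the intersection.
  x = 0: f ≡ 0 at y ∈ {1, 10}; g ≡ 0 at y ∈ {1}; common: {1}.
  x = 1: f ≡ 0 at y ∈ {0, 5}; g ≡ 0 at y ∈ {10}; common: ∅.
  x = 2: f ≡ 0 at y ∈ {5}; g ≡ 0 at y ∈ {8}; common: ∅.
  x = 3: f ≡ 0 at y ∈ ∅; g ≡ 0 at y ∈ {6}; common: ∅.
  x = 4: f ≡ 0 at y ∈ ∅; g ≡ 0 at y ∈ {4}; common: ∅.
  x = 5: f ≡ 0 at y ∈ {1, 2}; g ≡ 0 at y ∈ {2}; common: {2}.
  x = 6: f ≡ 0 at y ∈ {9, 10}; g ≡ 0 at y ∈ {0}; common: ∅.
  x = 7: f ≡ 0 at y ∈ ∅; g ≡ 0 at y ∈ {9}; common: ∅.
  x = 8: f ≡ 0 at y ∈ ∅; g ≡ 0 at y ∈ {7}; common: ∅.
  x = 9: f ≡ 0 at y ∈ {6}; g ≡ 0 at y ∈ {5}; common: ∅.
  x = 10: f ≡ 0 at y ∈ {0, 6}; g ≡ 0 at y ∈ {3}; common: ∅.
Collecting: common zeros = {(0, 1), (5, 2)}, so the count is 2.
Comparison with the Bézout bound: 2 ≤ 2 = deg(f)·deg(g), as expected for curves with no common component (the bound is attained).


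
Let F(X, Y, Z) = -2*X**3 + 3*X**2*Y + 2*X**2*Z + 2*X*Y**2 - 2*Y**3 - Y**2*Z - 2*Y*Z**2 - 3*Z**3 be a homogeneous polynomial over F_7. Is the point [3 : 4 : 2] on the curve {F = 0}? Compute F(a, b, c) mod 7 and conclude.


F(3,4,2) ≡ 5 (mod 7); P is NOT on the curve.

Evaluate F(3, 4, 2) term-by-term (mod 7).
  -2*X**3 ↦ -2·27·1·1 = -54
  3*X**2*Y ↦ 3·9·4·1 = 108
  2*X**2*Z ↦ 2·9·1·2 = 36
  2*X*Y**2 ↦ 2·3·16·1 = 96
  -2*Y**3 ↦ -2·1·64·1 = -128
  -Y**2*Z ↦ -1·1·16·2 = -32
  -2*Y*Z**2 ↦ -2·1·4·4 = -32
  -3*Z**3 ↦ -3·1·1·8 = -24
Sum: F(3, 4, 2) = (-54) + (108) + (36) + (96) + (-128) + (-32) + (-32) + (-24) = -30.
Reducing mod 7: -30 ≡ 5 (mod 7).
Since F(a, b, c) ≡ 5 ≠ 0 (mod 7), P does NOT lie on the curve.


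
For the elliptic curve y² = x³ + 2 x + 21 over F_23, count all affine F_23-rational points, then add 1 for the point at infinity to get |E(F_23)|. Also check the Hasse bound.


Affine points = {(1, 1), (1, 22), (3, 10), (3, 13), (4, 1), (4, 22), (5, 8), (5, 15), (9, 3), (9, 20), (10, 11), (10, 12), (12, 5), (12, 18), (13, 6), (13, 17), (16, 3), (16, 20), (17, 0), (18, 1), (18, 22), (19, 8), (19, 15), (21, 3), (21, 20), (22, 8), (22, 15)}; affine count = 27; |E(F_23)| = 28.

Discriminant check: Δ ∝ 4a³ + 27b² = 4·2³ + 27·21² = 4·8 + 27·441 ≡ 2 (mod 23). Nonzero ⇒ E is nonsingular.
For each x ∈ F_23, compute rhs = x³ + 2·x + 21 mod 23, then count y ∈ F_23 with y² ≡ rhs.
  x = 0: rhs = 21, matching y values: none (0 points).
  x = 1: rhs = 1, matching y values: 1, 22 (2 points).
  x = 2: rhs = 10, matching y values: none (0 points).
  x = 3: rhs = 8, matching y values: 10, 13 (2 points).
  x = 4: rhs = 1, matching y values: 1, 22 (2 points).
  x = 5: rhs = 18, matching y values: 8, 15 (2 points).
  x = 6: rhs = 19, matching y values: none (0 points).
  x = 7: rhs = 10, matching y values: none (0 points).
  x = 8: rhs = 20, matching y values: none (0 points).
  x = 9: rhs = 9, matching y values: 3, 20 (2 points).
  x = 10: rhs = 6, matching y values: 11, 12 (2 points).
  x = 11: rhs = 17, matching y values: none (0 points).
  x = 12: rhs = 2, matching y values: 5, 18 (2 points).
  x = 13: rhs = 13, matching y values: 6, 17 (2 points).
  x = 14: rhs = 10, matching y values: none (0 points).
  x = 15: rhs = 22, matching y values: none (0 points).
  x = 16: rhs = 9, matching y values: 3, 20 (2 points).
  x = 17: rhs = 0, matching y values: 0 (1 points).
  x = 18: rhs = 1, matching y values: 1, 22 (2 points).
  x = 19: rhs = 18, matching y values: 8, 15 (2 points).
  x = 20: rhs = 11, matching y values: none (0 points).
  x = 21: rhs = 9, matching y values: 3, 20 (2 points).
  x = 22: rhs = 18, matching y values: 8, 15 (2 points).
Total affine count: 27.
Full point count |E(F_23)| = 27 + 1 = 28.
Hasse bound: |28 − (23+1)| = |4| = 4 ≤ 2√23 ≈ 9.5917 ✓.


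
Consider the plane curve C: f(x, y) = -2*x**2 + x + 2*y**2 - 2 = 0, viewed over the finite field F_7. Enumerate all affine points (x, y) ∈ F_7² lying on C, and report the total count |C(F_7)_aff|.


Affine F_7-points: {(0, 1), (0, 6), (2, 2), (2, 5), (4, 1), (4, 6)}; count = 6.

For each of the 49 pairs (x, y) ∈ F_7², evaluate f(x, y) mod 7. Record the zeros.
  x = 0: [0↦5, 1↦0, 2↦6, 3↦2, 4↦2, 5↦6, 6↦0]  zeros at y ∈ {1, 6}
  x = 1: [0↦4, 1↦6, 2↦5, 3↦1, 4↦1, 5↦5, 6↦6]  zeros at y ∈ ∅
  x = 2: [0↦6, 1↦1, 2↦0, 3↦3, 4↦3, 5↦0, 6↦1]  zeros at y ∈ {2, 5}
  x = 3: [0↦4, 1↦6, 2↦5, 3↦1, 4↦1, 5↦5, 6↦6]  zeros at y ∈ ∅
  x = 4: [0↦5, 1↦0, 2↦6, 3↦2, 4↦2, 5↦6, 6↦0]  zeros at y ∈ {1, 6}
  x = 5: [0↦2, 1↦4, 2↦3, 3↦6, 4↦6, 5↦3, 6↦4]  zeros at y ∈ ∅
  x = 6: [0↦2, 1↦4, 2↦3, 3↦6, 4↦6, 5↦3, 6↦4]  zeros at y ∈ ∅
Collecting zeros: affine points = {(0, 1), (0, 6), (2, 2), (2, 5), (4, 1), (4, 6)}.
Total count |C(F_7)_aff| = 6.


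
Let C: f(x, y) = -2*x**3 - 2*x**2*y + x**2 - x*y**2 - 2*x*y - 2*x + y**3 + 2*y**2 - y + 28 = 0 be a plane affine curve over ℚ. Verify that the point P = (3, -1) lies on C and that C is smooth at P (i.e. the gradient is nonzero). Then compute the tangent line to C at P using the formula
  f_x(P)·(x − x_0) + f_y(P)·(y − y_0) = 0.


Tangent line at P: -37*x - 20*y + 91 = 0.

Step 1: f(3, -1) = 0, so P lies on C.
Step 2: partial derivatives
  f_x(x, y) = -6*x**2 - 4*x*y + 2*x - y**2 - 2*y - 2, f_y(x, y) = -2*x**2 - 2*x*y - 2*x + 3*y**2 + 4*y - 1.
  f_x(P) = -37, f_y(P) = -20 (gradient nonzero, so P is smooth).
Step 3: tangent line at P: -37·(x − 3) + -20·(y − -1) = 0.
Expanding: -37*x - 20*y + 91 = 0.


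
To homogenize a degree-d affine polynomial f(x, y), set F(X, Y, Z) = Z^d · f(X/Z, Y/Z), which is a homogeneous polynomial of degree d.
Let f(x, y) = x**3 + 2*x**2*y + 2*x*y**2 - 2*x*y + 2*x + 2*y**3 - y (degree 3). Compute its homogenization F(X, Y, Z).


F(X, Y, Z) = X**3 + 2*X**2*Y + 2*X*Y**2 - 2*X*Y*Z + 2*X*Z**2 + 2*Y**3 - Y*Z**2

deg(f) = 3.
Substitute x = X/Z, y = Y/Z into f, then multiply by Z^3.
  monomial 1·x^3·y^0 ↦ 1·X^3·Y^0·Z^0.
  monomial 2·x^2·y^1 ↦ 2·X^2·Y^1·Z^0.
  monomial 2·x^1·y^2 ↦ 2·X^1·Y^2·Z^0.
  monomial -2·x^1·y^1 ↦ -2·X^1·Y^1·Z^1.
  monomial 2·x^1·y^0 ↦ 2·X^1·Y^0·Z^2.
  monomial 2·x^0·y^3 ↦ 2·X^0·Y^3·Z^0.
  monomial -1·x^0·y^1 ↦ -1·X^0·Y^1·Z^2.
Collecting: F(X, Y, Z) = X**3 + 2*X**2*Y + 2*X*Y**2 - 2*X*Y*Z + 2*X*Z**2 + 2*Y**3 - Y*Z**2.


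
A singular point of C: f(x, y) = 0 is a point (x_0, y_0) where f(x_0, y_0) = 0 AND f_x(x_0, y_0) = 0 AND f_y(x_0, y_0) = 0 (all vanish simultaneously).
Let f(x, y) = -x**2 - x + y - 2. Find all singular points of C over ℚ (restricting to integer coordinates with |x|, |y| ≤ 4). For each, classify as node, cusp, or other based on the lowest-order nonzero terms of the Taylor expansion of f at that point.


No singular points in the scanned grid; C is smooth there.

Compute partial derivatives:
  f_x = -2*x - 1.
  f_y = 1.
f_y = 1 is a nonzero constant, so f_y never vanishes: no point (x, y) can satisfy f = f_x = f_y = 0. In particular no (x, y) ∈ {−4, ..., 4}² is singular; the curve is smooth.


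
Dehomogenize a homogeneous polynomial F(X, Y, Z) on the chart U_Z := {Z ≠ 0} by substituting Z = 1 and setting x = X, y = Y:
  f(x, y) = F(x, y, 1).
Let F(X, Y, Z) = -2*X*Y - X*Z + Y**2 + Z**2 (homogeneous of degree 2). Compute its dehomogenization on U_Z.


f(x, y) = -2*x*y - x + y**2 + 1

On U_Z we set Z = 1. Each monomial c·X^i·Y^j·Z^k in F becomes c·x^i·y^j·1^k = c·x^i·y^j.
Substituting Z = 1: F(X, Y, 1) = -2*x*y - x + y**2 + 1.
Note: deg(f) ≤ deg(F) = 2; strict inequality happens when F is divisible by Z (lost terms).


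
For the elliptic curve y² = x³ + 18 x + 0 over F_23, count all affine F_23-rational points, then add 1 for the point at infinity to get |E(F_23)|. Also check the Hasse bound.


Affine points = {(0, 0), (3, 9), (3, 14), (5, 10), (5, 13), (6, 5), (6, 18), (7, 3), (7, 20), (8, 9), (8, 14), (12, 9), (12, 14), (13, 4), (13, 19), (14, 11), (14, 12), (19, 5), (19, 18), (21, 5), (21, 18), (22, 2), (22, 21)}; affine count = 23; |E(F_23)| = 24.

Discriminant check: Δ ∝ 4a³ + 27b² = 4·18³ + 27·0² = 4·5832 + 27·0 ≡ 6 (mod 23). Nonzero ⇒ E is nonsingular.
For each x ∈ F_23, compute rhs = x³ + 18·x + 0 mod 23, then count y ∈ F_23 with y² ≡ rhs.
  x = 0: rhs = 0, matching y values: 0 (1 points).
  x = 1: rhs = 19, matching y values: none (0 points).
  x = 2: rhs = 21, matching y values: none (0 points).
  x = 3: rhs = 12, matching y values: 9, 14 (2 points).
  x = 4: rhs = 21, matching y values: none (0 points).
  x = 5: rhs = 8, matching y values: 10, 13 (2 points).
  x = 6: rhs = 2, matching y values: 5, 18 (2 points).
  x = 7: rhs = 9, matching y values: 3, 20 (2 points).
  x = 8: rhs = 12, matching y values: 9, 14 (2 points).
  x = 9: rhs = 17, matching y values: none (0 points).
  x = 10: rhs = 7, matching y values: none (0 points).
  x = 11: rhs = 11, matching y values: none (0 points).
  x = 12: rhs = 12, matching y values: 9, 14 (2 points).
  x = 13: rhs = 16, matching y values: 4, 19 (2 points).
  x = 14: rhs = 6, matching y values: 11, 12 (2 points).
  x = 15: rhs = 11, matching y values: none (0 points).
  x = 16: rhs = 14, matching y values: none (0 points).
  x = 17: rhs = 21, matching y values: none (0 points).
  x = 18: rhs = 15, matching y values: none (0 points).
  x = 19: rhs = 2, matching y values: 5, 18 (2 points).
  x = 20: rhs = 11, matching y values: none (0 points).
  x = 21: rhs = 2, matching y values: 5, 18 (2 points).
  x = 22: rhs = 4, matching y values: 2, 21 (2 points).
Total affine count: 23.
Full point count |E(F_23)| = 23 + 1 = 24.
Hasse bound: |24 − (23+1)| = |0| = 0 ≤ 2√23 ≈ 9.5917 ✓.


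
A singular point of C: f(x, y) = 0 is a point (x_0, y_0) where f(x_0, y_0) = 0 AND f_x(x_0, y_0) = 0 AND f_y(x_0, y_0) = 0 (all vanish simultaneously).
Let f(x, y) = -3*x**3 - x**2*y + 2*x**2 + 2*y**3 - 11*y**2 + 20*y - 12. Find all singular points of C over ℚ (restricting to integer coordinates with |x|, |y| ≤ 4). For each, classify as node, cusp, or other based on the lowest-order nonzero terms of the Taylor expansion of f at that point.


Singular points: {(0, 2)}; classification: cusp.

Compute partial derivatives:
  f_x = -9*x**2 - 2*x*y + 4*x.
  f_y = -x**2 + 6*y**2 - 22*y + 20.
Scan x_0 ∈ {−4, ..., 4}. For each x_0, f_y(x_0, y) is a polynomial in y; find its integer roots y ∈ {−4, ..., 4}, then test f_x and f at those candidates.
  x = -4: f_y(-4, y) = 6*y**2 - 22*y + 4; no integer root y with |y| ≤ 4.
  x = -3: f_y(-3, y) = 6*y**2 - 22*y + 11; no integer root y with |y| ≤ 4.
  x = -2: f_y(-2, y) = 6*y**2 - 22*y + 16; vanishes at y ∈ {1}. (-2, 1): f_x = -40 ≠ 0.
  x = -1: f_y(-1, y) = 6*y**2 - 22*y + 19; no integer root y with |y| ≤ 4.
  x = 0: f_y(0, y) = 6*y**2 - 22*y + 20; vanishes at y ∈ {2}. (0, 2): f_x = 0, f = 0 — SINGULAR.
  x = 1: f_y(1, y) = 6*y**2 - 22*y + 19; no integer root y with |y| ≤ 4.
  x = 2: f_y(2, y) = 6*y**2 - 22*y + 16; vanishes at y ∈ {1}. (2, 1): f_x = -32 ≠ 0.
  x = 3: f_y(3, y) = 6*y**2 - 22*y + 11; no integer root y with |y| ≤ 4.
  x = 4: f_y(4, y) = 6*y**2 - 22*y + 4; no integer root y with |y| ≤ 4.
Only singular point on the grid: (0, 2).
Classify: substitute x = 0 + u, y = 2 + v and expand: f = -3*u**3 - u**2*v + 2*v**3 + v**2.
No constant or linear terms (consistent with a singular point). Quadratic part: v**2. Cubic part: -3*u**3 - u**2*v + 2*v**3.
The quadratic part v**2 is a perfect square, so there is a single (double) tangent line v = 0, i.e. y = 2. Restricting the cubic part to that line (v = 0) leaves -3*u**3 ≠ 0, so f is not divisible by v and the branch is v² ≈ 3*u**3 to lowest order — this is a cusp.
Classification: cusp.


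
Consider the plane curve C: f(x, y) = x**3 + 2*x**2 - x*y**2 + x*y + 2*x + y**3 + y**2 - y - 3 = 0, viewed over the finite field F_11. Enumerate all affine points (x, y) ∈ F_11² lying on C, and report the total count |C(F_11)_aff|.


Affine F_11-points: {(1, 4), (2, 8), (3, 4), (4, 3), (5, 4), (6, 0), (6, 6), (6, 10), (8, 3), (8, 5), (8, 10), (9, 7), (10, 9)}; count = 13.

For each of the 121 pairs (x, y) ∈ F_11², evaluate f(x, y) mod 11. Record the zeros.
  x = 0: [0↦8, 1↦9, 2↦7, 3↦8, 4↦7, 5↦10, 6↦1, 7↦8, 8↦4, 9↦6, 10↦9]  zeros at y ∈ ∅
  x = 1: [0↦2, 1↦3, 2↦10, 3↦7, 4↦0, 5↦6, 6↦9, 7↦4, 8↦8, 9↦5, 10↦1]  zeros at y ∈ {4}
  x = 2: [0↦6, 1↦7, 2↦1, 3↦5, 4↦3, 5↦1, 6↦5, 7↦10, 8↦0, 9↦3, 10↦3]  zeros at y ∈ {8}
  x = 3: [0↦4, 1↦5, 2↦8, 3↦8, 4↦0, 5↦1, 6↦6, 7↦10, 8↦8, 9↦6, 10↦10]  zeros at y ∈ {4}
  x = 4: [0↦2, 1↦3, 2↦4, 3↦0, 4↦8, 5↦1, 6↦7, 7↦10, 8↦5, 9↦9, 10↦6]  zeros at y ∈ {3}
  x = 5: [0↦6, 1↦7, 2↦6, 3↦9, 4↦0, 5↦7, 6↦3, 7↦5, 8↦8, 9↦7, 10↦8]  zeros at y ∈ {4}
  x = 6: [0↦0, 1↦1, 2↦9, 3↦8, 4↦4, 5↦3, 6↦0, 7↦1, 8↦1, 9↦6, 10↦0]  zeros at y ∈ {0, 6, 10}
  x = 7: [0↦1, 1↦2, 2↦8, 3↦3, 4↦4, 5↦6, 6↦4, 7↦4, 8↦1, 9↦1, 10↦10]  zeros at y ∈ ∅
  x = 8: [0↦4, 1↦5, 2↦9, 3↦0, 4↦6, 5↦0, 6↦10, 7↦9, 8↦3, 9↦9, 10↦0]  zeros at y ∈ {3, 5, 10}
  x = 9: [0↦4, 1↦5, 2↦7, 3↦5, 4↦5, 5↦2, 6↦2, 7↦0, 8↦2, 9↦3, 10↦9]  zeros at y ∈ {7}
  x = 10: [0↦7, 1↦8, 2↦8, 3↦2, 4↦7, 5↦7, 6↦8, 7↦5, 8↦4, 9↦0, 10↦10]  zeros at y ∈ {9}
Collecting zeros: affine points = {(1, 4), (2, 8), (3, 4), (4, 3), (5, 4), (6, 0), (6, 6), (6, 10), (8, 3), (8, 5), (8, 10), (9, 7), (10, 9)}.
Total count |C(F_11)_aff| = 13.


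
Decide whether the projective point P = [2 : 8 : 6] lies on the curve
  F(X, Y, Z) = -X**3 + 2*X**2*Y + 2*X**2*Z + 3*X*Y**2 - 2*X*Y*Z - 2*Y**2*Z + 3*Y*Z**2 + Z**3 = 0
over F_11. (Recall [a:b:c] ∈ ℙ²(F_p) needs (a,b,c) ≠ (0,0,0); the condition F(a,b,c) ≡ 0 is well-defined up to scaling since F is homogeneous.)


F(2,8,6) ≡ 3 (mod 11); P is NOT on the curve.

Evaluate F(2, 8, 6) term-by-term (mod 11).
  -X**3 ↦ -1·8·1·1 = -8
  2*X**2*Y ↦ 2·4·8·1 = 64
  2*X**2*Z ↦ 2·4·1·6 = 48
  3*X*Y**2 ↦ 3·2·64·1 = 384
  -2*X*Y*Z ↦ -2·2·8·6 = -192
  -2*Y**2*Z ↦ -2·1·64·6 = -768
  3*Y*Z**2 ↦ 3·1·8·36 = 864
  Z**3 ↦ 1·1·1·216 = 216
Sum: F(2, 8, 6) = (-8) + (64) + (48) + (384) + (-192) + (-768) + (864) + (216) = 608.
Reducing mod 11: 608 ≡ 3 (mod 11).
Since F(a, b, c) ≡ 3 ≠ 0 (mod 11), P does NOT lie on the curve.


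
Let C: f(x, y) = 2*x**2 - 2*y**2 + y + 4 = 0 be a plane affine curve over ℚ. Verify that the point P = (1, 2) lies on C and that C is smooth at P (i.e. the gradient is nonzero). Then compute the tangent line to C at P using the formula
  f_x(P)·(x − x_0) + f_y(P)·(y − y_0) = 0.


Tangent line at P: 4*x - 7*y + 10 = 0.

Step 1: f(1, 2) = 0, so P lies on C.
Step 2: partial derivatives
  f_x(x, y) = 4*x, f_y(x, y) = 1 - 4*y.
  f_x(P) = 4, f_y(P) = -7 (gradient nonzero, so P is smooth).
Step 3: tangent line at P: 4·(x − 1) + -7·(y − 2) = 0.
Expanding: 4*x - 7*y + 10 = 0.


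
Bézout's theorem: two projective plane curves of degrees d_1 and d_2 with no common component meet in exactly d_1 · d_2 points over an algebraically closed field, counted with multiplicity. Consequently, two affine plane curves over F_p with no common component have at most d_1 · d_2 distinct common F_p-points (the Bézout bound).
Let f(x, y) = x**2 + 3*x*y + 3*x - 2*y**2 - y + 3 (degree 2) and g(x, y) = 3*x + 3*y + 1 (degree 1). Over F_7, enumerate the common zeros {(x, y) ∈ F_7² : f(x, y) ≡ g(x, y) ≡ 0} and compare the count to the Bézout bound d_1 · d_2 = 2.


Common zeros: {(0, 2), (1, 1)}; count = 2; Bézout bound = 2.

deg(f) = 2, deg(g) = 1, so Bézout bound = 2.
Scan x ∈ F_7. For each x, list the y ∈ F_7 with f(x, y) ≡ 0 and those with g(x, y) ≡ 0 (mod 7); the common zeros in that column are the intersection.
  x = 0: f ≡ 0 at y ∈ {1, 2}; g ≡ 0 at y ∈ {2}; common: {2}.
  x = 1: f ≡ 0 at y ∈ {0, 1}; g ≡ 0 at y ∈ {1}; common: {1}.
  x = 2: f ≡ 0 at y ∈ ∅; g ≡ 0 at y ∈ {0}; common: ∅.
  x = 3: f ≡ 0 at y ∈ {0, 4}; g ≡ 0 at y ∈ {6}; common: ∅.
  x = 4: f ≡ 0 at y ∈ ∅; g ≡ 0 at y ∈ {5}; common: ∅.
  x = 5: f ≡ 0 at y ∈ {2, 5}; g ≡ 0 at y ∈ {4}; common: ∅.
  x = 6: f ≡ 0 at y ∈ ∅; g ≡ 0 at y ∈ {3}; common: ∅.
Collecting: common zeros = {(0, 2), (1, 1)}, so the count is 2.
Comparison with the Bézout bound: 2 ≤ 2 = deg(f)·deg(g), as expected for curves with no common component (the bound is attained).


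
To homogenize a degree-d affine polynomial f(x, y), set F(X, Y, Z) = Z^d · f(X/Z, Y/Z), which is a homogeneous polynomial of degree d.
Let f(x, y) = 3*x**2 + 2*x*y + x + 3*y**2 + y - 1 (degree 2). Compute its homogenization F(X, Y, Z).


F(X, Y, Z) = 3*X**2 + 2*X*Y + X*Z + 3*Y**2 + Y*Z - Z**2

deg(f) = 2.
Substitute x = X/Z, y = Y/Z into f, then multiply by Z^2.
  monomial 3·x^2·y^0 ↦ 3·X^2·Y^0·Z^0.
  monomial 2·x^1·y^1 ↦ 2·X^1·Y^1·Z^0.
  monomial 1·x^1·y^0 ↦ 1·X^1·Y^0·Z^1.
  monomial 3·x^0·y^2 ↦ 3·X^0·Y^2·Z^0.
  monomial 1·x^0·y^1 ↦ 1·X^0·Y^1·Z^1.
  monomial -1·x^0·y^0 ↦ -1·X^0·Y^0·Z^2.
Collecting: F(X, Y, Z) = 3*X**2 + 2*X*Y + X*Z + 3*Y**2 + Y*Z - Z**2.


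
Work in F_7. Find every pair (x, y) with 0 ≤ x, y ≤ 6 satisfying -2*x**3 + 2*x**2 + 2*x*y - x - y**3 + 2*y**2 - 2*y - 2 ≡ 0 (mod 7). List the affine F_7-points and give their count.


Affine F_7-points: {(0, 4), (1, 4), (1, 6), (2, 5), (3, 6), (4, 5), (4, 6), (6, 1)}; count = 8.

For each of the 49 pairs (x, y) ∈ F_7², evaluate f(x, y) mod 7. Record the zeros.
  x = 0: [0↦5, 1↦4, 2↦1, 3↦4, 4↦0, 5↦4, 6↦3]  zeros at y ∈ {4}
  x = 1: [0↦4, 1↦5, 2↦4, 3↦2, 4↦0, 5↦6, 6↦0]  zeros at y ∈ {4, 6}
  x = 2: [0↦2, 1↦5, 2↦6, 3↦6, 4↦6, 5↦0, 6↦3]  zeros at y ∈ {5}
  x = 3: [0↦1, 1↦6, 2↦2, 3↦4, 4↦6, 5↦2, 6↦0]  zeros at y ∈ {6}
  x = 4: [0↦3, 1↦3, 2↦1, 3↦5, 4↦2, 5↦0, 6↦0]  zeros at y ∈ {5, 6}
  x = 5: [0↦3, 1↦5, 2↦5, 3↦4, 4↦3, 5↦3, 6↦5]  zeros at y ∈ ∅
  x = 6: [0↦3, 1↦0, 2↦2, 3↦3, 4↦4, 5↦6, 6↦3]  zeros at y ∈ {1}
Collecting zeros: affine points = {(0, 4), (1, 4), (1, 6), (2, 5), (3, 6), (4, 5), (4, 6), (6, 1)}.
Total count |C(F_7)_aff| = 8.


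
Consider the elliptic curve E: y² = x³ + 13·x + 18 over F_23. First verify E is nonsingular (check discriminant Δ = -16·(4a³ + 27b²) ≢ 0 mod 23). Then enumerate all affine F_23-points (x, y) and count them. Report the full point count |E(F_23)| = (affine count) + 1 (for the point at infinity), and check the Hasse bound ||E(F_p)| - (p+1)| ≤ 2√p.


Affine points = {(0, 8), (0, 15), (1, 3), (1, 20), (2, 11), (2, 12), (5, 1), (5, 22), (6, 6), (6, 17), (8, 6), (8, 17), (9, 6), (9, 17), (12, 4), (12, 19), (14, 0), (15, 0), (17, 0), (18, 9), (18, 14), (22, 2), (22, 21)}; affine count = 23; |E(F_23)| = 24.

Discriminant check: Δ ∝ 4a³ + 27b² = 4·13³ + 27·18² = 4·2197 + 27·324 ≡ 10 (mod 23). Nonzero ⇒ E is nonsingular.
For each x ∈ F_23, compute rhs = x³ + 13·x + 18 mod 23, then count y ∈ F_23 with y² ≡ rhs.
  x = 0: rhs = 18, matching y values: 8, 15 (2 points).
  x = 1: rhs = 9, matching y values: 3, 20 (2 points).
  x = 2: rhs = 6, matching y values: 11, 12 (2 points).
  x = 3: rhs = 15, matching y values: none (0 points).
  x = 4: rhs = 19, matching y values: none (0 points).
  x = 5: rhs = 1, matching y values: 1, 22 (2 points).
  x = 6: rhs = 13, matching y values: 6, 17 (2 points).
  x = 7: rhs = 15, matching y values: none (0 points).
  x = 8: rhs = 13, matching y values: 6, 17 (2 points).
  x = 9: rhs = 13, matching y values: 6, 17 (2 points).
  x = 10: rhs = 21, matching y values: none (0 points).
  x = 11: rhs = 20, matching y values: none (0 points).
  x = 12: rhs = 16, matching y values: 4, 19 (2 points).
  x = 13: rhs = 15, matching y values: none (0 points).
  x = 14: rhs = 0, matching y values: 0 (1 points).
  x = 15: rhs = 0, matching y values: 0 (1 points).
  x = 16: rhs = 21, matching y values: none (0 points).
  x = 17: rhs = 0, matching y values: 0 (1 points).
  x = 18: rhs = 12, matching y values: 9, 14 (2 points).
  x = 19: rhs = 17, matching y values: none (0 points).
  x = 20: rhs = 21, matching y values: none (0 points).
  x = 21: rhs = 7, matching y values: none (0 points).
  x = 22: rhs = 4, matching y values: 2, 21 (2 points).
Total affine count: 23.
Full point count |E(F_23)| = 23 + 1 = 24.
Hasse bound: |24 − (23+1)| = |0| = 0 ≤ 2√23 ≈ 9.5917 ✓.


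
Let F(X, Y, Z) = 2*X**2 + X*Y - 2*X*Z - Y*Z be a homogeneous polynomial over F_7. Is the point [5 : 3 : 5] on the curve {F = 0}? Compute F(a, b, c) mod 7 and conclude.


F(5,3,5) ≡ 0 (mod 7); P is on the curve.

Evaluate F(5, 3, 5) term-by-term (mod 7).
  2*X**2 ↦ 2·25·1·1 = 50
  X*Y ↦ 1·5·3·1 = 15
  -2*X*Z ↦ -2·5·1·5 = -50
  -Y*Z ↦ -1·1·3·5 = -15
Sum: F(5, 3, 5) = (50) + (15) + (-50) + (-15) = 0.
Reducing mod 7: 0 ≡ 0 (mod 7).
Since F(a, b, c) ≡ 0 (mod 7), P lies on the curve.


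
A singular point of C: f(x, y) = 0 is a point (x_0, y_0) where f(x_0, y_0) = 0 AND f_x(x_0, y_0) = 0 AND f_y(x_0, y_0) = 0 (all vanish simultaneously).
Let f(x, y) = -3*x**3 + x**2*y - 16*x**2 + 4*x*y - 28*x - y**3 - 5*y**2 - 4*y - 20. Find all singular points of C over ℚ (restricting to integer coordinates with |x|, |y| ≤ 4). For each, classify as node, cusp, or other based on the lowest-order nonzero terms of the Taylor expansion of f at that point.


Singular points: {(-2, -2)}; classification: cusp.

Compute partial derivatives:
  f_x = -9*x**2 + 2*x*y - 32*x + 4*y - 28.
  f_y = x**2 + 4*x - 3*y**2 - 10*y - 4.
Scan x_0 ∈ {−4, ..., 4}. For each x_0, f_y(x_0, y) is a polynomial in y; find its integer roots y ∈ {−4, ..., 4}, then test f_x and f at those candidates.
  x = -4: f_y(-4, y) = -3*y**2 - 10*y - 4; no integer root y with |y| ≤ 4.
  x = -3: f_y(-3, y) = -3*y**2 - 10*y - 7; vanishes at y ∈ {-1}. (-3, -1): f_x = -11 ≠ 0.
  x = -2: f_y(-2, y) = -3*y**2 - 10*y - 8; vanishes at y ∈ {-2}. (-2, -2): f_x = 0, f = 0 — SINGULAR.
  x = -1: f_y(-1, y) = -3*y**2 - 10*y - 7; vanishes at y ∈ {-1}. (-1, -1): f_x = -7 ≠ 0.
  x = 0: f_y(0, y) = -3*y**2 - 10*y - 4; no integer root y with |y| ≤ 4.
  x = 1: f_y(1, y) = -3*y**2 - 10*y + 1; no integer root y with |y| ≤ 4.
  x = 2: f_y(2, y) = -3*y**2 - 10*y + 8; vanishes at y ∈ {-4}. (2, -4): f_x = -160 ≠ 0.
  x = 3: f_y(3, y) = -3*y**2 - 10*y + 17; no integer root y with |y| ≤ 4.
  x = 4: f_y(4, y) = -3*y**2 - 10*y + 28; no integer root y with |y| ≤ 4.
Only singular point on the grid: (-2, -2).
Classify: substitute x = -2 + u, y = -2 + v and expand: f = -3*u**3 + u**2*v - v**3 + v**2.
No constant or linear terms (consistent with a singular point). Quadratic part: v**2. Cubic part: -3*u**3 + u**2*v - v**3.
The quadratic part v**2 is a perfect square, so there is a single (double) tangent line v = 0, i.e. y = -2. Restricting the cubic part to that line (v = 0) leaves -3*u**3 ≠ 0, so f is not divisible by v and the branch is v² ≈ 3*u**3 to lowest order — this is a cusp.
Classification: cusp.


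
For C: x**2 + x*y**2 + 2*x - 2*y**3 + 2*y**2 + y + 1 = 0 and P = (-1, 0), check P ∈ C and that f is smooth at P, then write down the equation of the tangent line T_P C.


Tangent line at P: y = 0.

Step 1: f(-1, 0) = 0, so P lies on C.
Step 2: partial derivatives
  f_x(x, y) = 2*x + y**2 + 2, f_y(x, y) = 2*x*y - 6*y**2 + 4*y + 1.
  f_x(P) = 0, f_y(P) = 1 (gradient nonzero, so P is smooth).
Step 3: tangent line at P: 0·(x − -1) + 1·(y − 0) = 0.
Expanding: y = 0.


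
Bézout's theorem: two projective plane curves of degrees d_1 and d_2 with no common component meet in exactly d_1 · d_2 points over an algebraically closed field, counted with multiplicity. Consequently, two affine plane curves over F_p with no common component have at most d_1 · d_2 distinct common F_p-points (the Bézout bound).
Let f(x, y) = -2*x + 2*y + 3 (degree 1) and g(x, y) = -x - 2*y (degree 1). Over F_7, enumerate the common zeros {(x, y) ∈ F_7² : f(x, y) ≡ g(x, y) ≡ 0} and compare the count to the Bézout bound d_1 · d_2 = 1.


Common zeros: {(1, 3)}; count = 1; Bézout bound = 1.

deg(f) = 1, deg(g) = 1, so Bézout bound = 1.
Scan x ∈ F_7. For each x, list the y ∈ F_7 with f(x, y) ≡ 0 and those with g(x, y) ≡ 0 (mod 7); the common zeros in that column are the intersection.
  x = 0: f ≡ 0 at y ∈ {2}; g ≡ 0 at y ∈ {0}; common: ∅.
  x = 1: f ≡ 0 at y ∈ {3}; g ≡ 0 at y ∈ {3}; common: {3}.
  x = 2: f ≡ 0 at y ∈ {4}; g ≡ 0 at y ∈ {6}; common: ∅.
  x = 3: f ≡ 0 at y ∈ {5}; g ≡ 0 at y ∈ {2}; common: ∅.
  x = 4: f ≡ 0 at y ∈ {6}; g ≡ 0 at y ∈ {5}; common: ∅.
  x = 5: f ≡ 0 at y ∈ {0}; g ≡ 0 at y ∈ {1}; common: ∅.
  x = 6: f ≡ 0 at y ∈ {1}; g ≡ 0 at y ∈ {4}; common: ∅.
Collecting: common zeros = {(1, 3)}, so the count is 1.
Comparison with the Bézout bound: 1 ≤ 1 = deg(f)·deg(g), as expected for curves with no common component (the bound is attained).


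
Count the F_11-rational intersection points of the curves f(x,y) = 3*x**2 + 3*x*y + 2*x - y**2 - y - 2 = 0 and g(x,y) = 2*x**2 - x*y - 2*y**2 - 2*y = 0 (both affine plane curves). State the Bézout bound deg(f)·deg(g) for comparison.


Common zeros: ∅; count = 0; Bézout bound = 4.

deg(f) = 2, deg(g) = 2, so Bézout bound = 4.
Scan x ∈ F_11. For each x, list the y ∈ F_11 with f(x, y) ≡ 0 and those with g(x, y) ≡ 0 (mod 11); the common zeros in that column are the intersection.
  x = 0: f ≡ 0 at y ∈ {4, 6}; g ≡ 0 at y ∈ {0, 10}; common: ∅.
  x = 1: f ≡ 0 at y ∈ {3, 10}; g ≡ 0 at y ∈ {6, 9}; common: ∅.
  x = 2: f ≡ 0 at y ∈ {7, 9}; g ≡ 0 at y ∈ {3, 6}; common: ∅.
  x = 3: f ≡ 0 at y ∈ {9, 10}; g ≡ 0 at y ∈ {1, 2}; common: ∅.
  x = 4: f ≡ 0 at y ∈ ∅; g ≡ 0 at y ∈ ∅; common: ∅.
  x = 5: f ≡ 0 at y ∈ {7}; g ≡ 0 at y ∈ {3, 10}; common: ∅.
  x = 6: f ≡ 0 at y ∈ ∅; g ≡ 0 at y ∈ ∅; common: ∅.
  x = 7: f ≡ 0 at y ∈ ∅; g ≡ 0 at y ∈ ∅; common: ∅.
  x = 8: f ≡ 0 at y ∈ {6}; g ≡ 0 at y ∈ ∅; common: ∅.
  x = 9: f ≡ 0 at y ∈ ∅; g ≡ 0 at y ∈ {2, 9}; common: ∅.
  x = 10: f ≡ 0 at y ∈ {3, 4}; g ≡ 0 at y ∈ ∅; common: ∅.
Collecting: common zeros = ∅, so the count is 0.
Comparison with the Bézout bound: 0 ≤ 4 = deg(f)·deg(g), as expected for curves with no common component (the affine F_11-count falls short of the bound because intersections may lie at infinity, over extension fields, or carry multiplicity).


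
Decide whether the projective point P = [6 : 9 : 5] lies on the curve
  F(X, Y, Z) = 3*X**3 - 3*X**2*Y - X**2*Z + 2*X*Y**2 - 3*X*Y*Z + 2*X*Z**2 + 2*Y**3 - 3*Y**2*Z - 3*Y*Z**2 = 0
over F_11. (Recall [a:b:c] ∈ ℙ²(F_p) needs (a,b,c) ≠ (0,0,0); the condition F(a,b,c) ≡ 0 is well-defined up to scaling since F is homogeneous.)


F(6,9,5) ≡ 10 (mod 11); P is NOT on the curve.

Evaluate F(6, 9, 5) term-by-term (mod 11).
  3*X**3 ↦ 3·216·1·1 = 648
  -3*X**2*Y ↦ -3·36·9·1 = -972
  -X**2*Z ↦ -1·36·1·5 = -180
  2*X*Y**2 ↦ 2·6·81·1 = 972
  -3*X*Y*Z ↦ -3·6·9·5 = -810
  2*X*Z**2 ↦ 2·6·1·25 = 300
  2*Y**3 ↦ 2·1·729·1 = 1458
  -3*Y**2*Z ↦ -3·1·81·5 = -1215
  -3*Y*Z**2 ↦ -3·1·9·25 = -675
Sum: F(6, 9, 5) = (648) + (-972) + (-180) + (972) + (-810) + (300) + (1458) + (-1215) + (-675) = -474.
Reducing mod 11: -474 ≡ 10 (mod 11).
Since F(a, b, c) ≡ 10 ≠ 0 (mod 11), P does NOT lie on the curve.


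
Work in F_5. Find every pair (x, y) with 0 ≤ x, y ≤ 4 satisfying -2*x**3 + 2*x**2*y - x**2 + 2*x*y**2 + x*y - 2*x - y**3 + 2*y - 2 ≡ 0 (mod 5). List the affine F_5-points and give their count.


Affine F_5-points: {(3, 3), (4, 3)}; count = 2.

For each of the 25 pairs (x, y) ∈ F_5², evaluate f(x, y) mod 5. Record the zeros.
  x = 0: [0↦3, 1↦4, 2↦4, 3↦2, 4↦2]  zeros at y ∈ ∅
  x = 1: [0↦3, 1↦4, 2↦3, 3↦4, 4↦1]  zeros at y ∈ ∅
  x = 2: [0↦4, 1↦4, 2↦1, 3↦4, 4↦2]  zeros at y ∈ ∅
  x = 3: [0↦4, 1↦2, 2↦1, 3↦0, 4↦3]  zeros at y ∈ {3}
  x = 4: [0↦1, 1↦1, 2↦1, 3↦0, 4↦2]  zeros at y ∈ {3}
Collecting zeros: affine points = {(3, 3), (4, 3)}.
Total count |C(F_5)_aff| = 2.


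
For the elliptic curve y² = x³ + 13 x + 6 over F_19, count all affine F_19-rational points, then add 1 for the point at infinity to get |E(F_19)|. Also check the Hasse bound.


Affine points = {(0, 5), (0, 14), (1, 1), (1, 18), (5, 5), (5, 14), (9, 4), (9, 15), (11, 6), (11, 13), (12, 3), (12, 16), (13, 4), (13, 15), (14, 5), (14, 14), (15, 2), (15, 17), (16, 4), (16, 15), (18, 7), (18, 12)}; affine count = 22; |E(F_19)| = 23.

Discriminant check: Δ ∝ 4a³ + 27b² = 4·13³ + 27·6² = 4·2197 + 27·36 ≡ 13 (mod 19). Nonzero ⇒ E is nonsingular.
For each x ∈ F_19, compute rhs = x³ + 13·x + 6 mod 19, then count y ∈ F_19 with y² ≡ rhs.
  x = 0: rhs = 6, matching y values: 5, 14 (2 points).
  x = 1: rhs = 1, matching y values: 1, 18 (2 points).
  x = 2: rhs = 2, matching y values: none (0 points).
  x = 3: rhs = 15, matching y values: none (0 points).
  x = 4: rhs = 8, matching y values: none (0 points).
  x = 5: rhs = 6, matching y values: 5, 14 (2 points).
  x = 6: rhs = 15, matching y values: none (0 points).
  x = 7: rhs = 3, matching y values: none (0 points).
  x = 8: rhs = 14, matching y values: none (0 points).
  x = 9: rhs = 16, matching y values: 4, 15 (2 points).
  x = 10: rhs = 15, matching y values: none (0 points).
  x = 11: rhs = 17, matching y values: 6, 13 (2 points).
  x = 12: rhs = 9, matching y values: 3, 16 (2 points).
  x = 13: rhs = 16, matching y values: 4, 15 (2 points).
  x = 14: rhs = 6, matching y values: 5, 14 (2 points).
  x = 15: rhs = 4, matching y values: 2, 17 (2 points).
  x = 16: rhs = 16, matching y values: 4, 15 (2 points).
  x = 17: rhs = 10, matching y values: none (0 points).
  x = 18: rhs = 11, matching y values: 7, 12 (2 points).
Total affine count: 22.
Full point count |E(F_19)| = 22 + 1 = 23.
Hasse bound: |23 − (19+1)| = |3| = 3 ≤ 2√19 ≈ 8.7178 ✓.


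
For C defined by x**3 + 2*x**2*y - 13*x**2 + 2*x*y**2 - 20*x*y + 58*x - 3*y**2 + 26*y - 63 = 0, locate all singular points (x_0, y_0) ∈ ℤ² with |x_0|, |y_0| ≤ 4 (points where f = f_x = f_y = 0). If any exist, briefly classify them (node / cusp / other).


Singular points: {(2, 3)}; classification: node.

Compute partial derivatives:
  f_x = 3*x**2 + 4*x*y - 26*x + 2*y**2 - 20*y + 58.
  f_y = 2*x**2 + 4*x*y - 20*x - 6*y + 26.
Scan x_0 ∈ {−4, ..., 4}. For each x_0, f_y(x_0, y) is a polynomial in y; find its integer roots y ∈ {−4, ..., 4}, then test f_x and f at those candidates.
  x = -4: f_y(-4, y) = 138 - 22*y; no integer root y with |y| ≤ 4.
  x = -3: f_y(-3, y) = 104 - 18*y; no integer root y with |y| ≤ 4.
  x = -2: f_y(-2, y) = 74 - 14*y; no integer root y with |y| ≤ 4.
  x = -1: f_y(-1, y) = 48 - 10*y; no integer root y with |y| ≤ 4.
  x = 0: f_y(0, y) = 26 - 6*y; no integer root y with |y| ≤ 4.
  x = 1: f_y(1, y) = 8 - 2*y; vanishes at y ∈ {4}. (1, 4): f_x = 3 ≠ 0.
  x = 2: f_y(2, y) = 2*y - 6; vanishes at y ∈ {3}. (2, 3): f_x = 0, f = 0 — SINGULAR.
  x = 3: f_y(3, y) = 6*y - 16; no integer root y with |y| ≤ 4.
  x = 4: f_y(4, y) = 10*y - 22; no integer root y with |y| ≤ 4.
Only singular point on the grid: (2, 3).
Classify: substitute x = 2 + u, y = 3 + v and expand: f = u**3 + 2*u**2*v - u**2 + 2*u*v**2 + v**2.
No constant or linear terms (consistent with a singular point). Quadratic part: -u**2 + v**2. Cubic part: u**3 + 2*u**2*v + 2*u*v**2.
The quadratic part v**2 - u**2 = (v − u)(v + u) splits into two distinct linear factors, so there are two distinct tangent lines y − 3 = ±(x − 2) — this is a node (ordinary double point).
Classification: node.


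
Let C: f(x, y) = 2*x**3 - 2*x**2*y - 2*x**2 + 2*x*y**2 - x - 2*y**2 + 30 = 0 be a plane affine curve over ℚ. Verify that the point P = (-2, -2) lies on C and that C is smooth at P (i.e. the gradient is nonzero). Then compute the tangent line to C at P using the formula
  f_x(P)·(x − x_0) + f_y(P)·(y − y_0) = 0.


Tangent line at P: 23*x + 16*y + 78 = 0.

Step 1: f(-2, -2) = 0, so P lies on C.
Step 2: partial derivatives
  f_x(x, y) = 6*x**2 - 4*x*y - 4*x + 2*y**2 - 1, f_y(x, y) = -2*x**2 + 4*x*y - 4*y.
  f_x(P) = 23, f_y(P) = 16 (gradient nonzero, so P is smooth).
Step 3: tangent line at P: 23·(x − -2) + 16·(y − -2) = 0.
Expanding: 23*x + 16*y + 78 = 0.
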